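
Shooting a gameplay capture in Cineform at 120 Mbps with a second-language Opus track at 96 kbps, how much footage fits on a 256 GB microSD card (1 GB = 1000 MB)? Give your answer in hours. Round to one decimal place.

4.7 hours

Audio: 96 kbps = 0.096 Mbps.
Total bitrate: 120 + 0.096 = 120.096 Mbps.
Capacity: 256 GB = 2,048,000 Mb.
Recording time: 2,048,000 / 120.096 = 17,053 s ≈ 4.74 hours.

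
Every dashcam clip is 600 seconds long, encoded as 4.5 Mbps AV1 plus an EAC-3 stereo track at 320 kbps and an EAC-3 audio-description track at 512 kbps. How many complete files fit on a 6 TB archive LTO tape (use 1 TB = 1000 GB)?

15003

Audio total: 320 + 512 = 832 kbps = 0.832 Mbps.
Total bitrate: 5.332 Mbps.
Per item: 5.332 Mbps × 600 s = 3,199 Mb = 399.9 MB.
Capacity: 6 TB = 48,000,000 Mb; 15003.75 items → 15003 complete.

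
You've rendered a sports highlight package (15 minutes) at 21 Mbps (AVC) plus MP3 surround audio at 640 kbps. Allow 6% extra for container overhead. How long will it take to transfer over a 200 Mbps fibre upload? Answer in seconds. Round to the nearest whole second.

103 seconds

15 min = 900 s
Audio: 640 kbps = 0.640 Mbps.
Total bitrate: 21.640 Mbps.
File: 21.640 Mbps × 900 s = 19476.0 Mb.
With 6% container overhead: ×1.06. → 20644.6 Mb.
At 200 Mbps: 20644.6 / 200 = 103.2 s ≈ 103 seconds.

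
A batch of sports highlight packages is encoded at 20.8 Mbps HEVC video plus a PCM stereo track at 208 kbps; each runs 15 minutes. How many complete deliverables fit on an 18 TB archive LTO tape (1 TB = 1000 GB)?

7616

15 min = 900 s
Audio: 208 kbps = 0.208 Mbps.
Total bitrate: 21.008 Mbps.
Per item: 21.008 Mbps × 900 s = 18,907 Mb = 2,363 MB.
Capacity: 18 TB = 144,000,000 Mb; 7616.15 items → 7616 complete.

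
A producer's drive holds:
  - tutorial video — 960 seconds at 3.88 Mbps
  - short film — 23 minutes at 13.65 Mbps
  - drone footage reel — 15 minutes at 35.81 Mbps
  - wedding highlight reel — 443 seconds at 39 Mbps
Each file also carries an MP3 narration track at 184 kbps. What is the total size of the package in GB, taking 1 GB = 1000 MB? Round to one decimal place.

9.1 GB

Audio: 184 kbps = 0.184 Mbps.
tutorial video: 4.064 Mbps × 960 s = 3901.4 Mb
short film: 13.834 Mbps × 1380 s = 19090.9 Mb
drone footage reel: 35.994 Mbps × 900 s = 32394.6 Mb
wedding highlight reel: 39.184 Mbps × 443 s = 17358.5 Mb
Total: 72745.5 Mb = 9093.2 MB.
= 9.093 GB.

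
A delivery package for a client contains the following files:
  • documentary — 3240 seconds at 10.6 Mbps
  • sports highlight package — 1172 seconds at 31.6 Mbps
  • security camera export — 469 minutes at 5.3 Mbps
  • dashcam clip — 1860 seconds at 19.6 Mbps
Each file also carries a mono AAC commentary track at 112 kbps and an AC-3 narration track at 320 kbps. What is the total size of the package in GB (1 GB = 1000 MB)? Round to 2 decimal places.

Audio total: 112 + 320 = 432 kbps = 0.432 Mbps.
documentary: 11.032 Mbps × 3240 s = 35743.7 Mb
sports highlight package: 32.032 Mbps × 1172 s = 37541.5 Mb
security camera export: 5.732 Mbps × 28140 s = 161298.5 Mb
dashcam clip: 20.032 Mbps × 1860 s = 37259.5 Mb
Total: 271843.2 Mb = 33980.4 MB.
= 33.98 GB.

33.98 GB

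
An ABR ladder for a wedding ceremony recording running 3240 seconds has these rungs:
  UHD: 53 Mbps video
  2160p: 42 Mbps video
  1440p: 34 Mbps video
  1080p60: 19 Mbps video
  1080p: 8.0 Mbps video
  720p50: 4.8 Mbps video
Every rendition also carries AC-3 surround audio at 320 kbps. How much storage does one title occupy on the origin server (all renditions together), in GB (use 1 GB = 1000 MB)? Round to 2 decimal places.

65.90 GB

Audio: 320 kbps = 0.320 Mbps.
Sum of rendition bitrates: (53+0.320) + (42+0.320) + (34+0.320) + (19+0.320) + (8.0+0.320) + (4.8+0.320) = 162.720 Mbps.
× 3240 s = 527,213 Mb = 65,902 MB = 65.90 GB.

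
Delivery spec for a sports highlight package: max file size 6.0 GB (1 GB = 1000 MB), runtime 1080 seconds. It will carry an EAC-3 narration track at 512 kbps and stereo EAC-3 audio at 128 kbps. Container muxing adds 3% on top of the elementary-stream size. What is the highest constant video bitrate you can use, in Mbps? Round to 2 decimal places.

Budget: 6.0 GB = 48000.0 Mb.
Stream payload after overhead: 48000.0 / 1.03 = 46601.9 Mb.
Total bitrate budget: 46601.9 Mb / 1080 s = 43.150 Mbps.
Audio total: 512 + 128 = 640 kbps = 0.640 Mbps.
Video: 43.150 − 0.640 = 42.510 Mbps.

42.51 Mbps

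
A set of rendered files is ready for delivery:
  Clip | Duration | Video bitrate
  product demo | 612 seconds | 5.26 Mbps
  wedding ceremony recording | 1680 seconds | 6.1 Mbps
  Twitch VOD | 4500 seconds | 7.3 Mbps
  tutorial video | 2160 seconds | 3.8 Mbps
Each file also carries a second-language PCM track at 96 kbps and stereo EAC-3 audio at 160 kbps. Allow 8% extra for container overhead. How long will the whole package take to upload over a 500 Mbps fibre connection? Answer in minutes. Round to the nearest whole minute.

Audio total: 96 + 160 = 256 kbps = 0.256 Mbps.
product demo: 5.516 Mbps × 612 s × 1.08 = 3645.9 Mb
wedding ceremony recording: 6.356 Mbps × 1680 s × 1.08 = 11532.3 Mb
Twitch VOD: 7.556 Mbps × 4500 s × 1.08 = 36722.2 Mb
tutorial video: 4.056 Mbps × 2160 s × 1.08 = 9461.8 Mb
Total: 61362.2 Mb = 7670.3 MB.
At 500 Mbps: 61362.2 / 500 = 123 s ≈ 2.05 minutes.

2 minutes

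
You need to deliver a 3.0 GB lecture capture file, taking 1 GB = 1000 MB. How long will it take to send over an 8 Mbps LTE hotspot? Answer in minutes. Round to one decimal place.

50.0 minutes

File: 3.0 GB = 24000.0 Mb.
At 8 Mbps: 24000.0 / 8 = 3000.0 s ≈ 50 minutes.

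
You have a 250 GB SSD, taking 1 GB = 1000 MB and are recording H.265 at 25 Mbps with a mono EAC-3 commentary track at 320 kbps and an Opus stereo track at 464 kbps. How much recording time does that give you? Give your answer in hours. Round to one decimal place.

21.5 hours

Audio total: 320 + 464 = 784 kbps = 0.784 Mbps.
Total bitrate: 25 + 0.784 = 25.784 Mbps.
Capacity: 250 GB = 2,000,000 Mb.
Recording time: 2,000,000 / 25.784 = 77,567 s ≈ 21.5 hours.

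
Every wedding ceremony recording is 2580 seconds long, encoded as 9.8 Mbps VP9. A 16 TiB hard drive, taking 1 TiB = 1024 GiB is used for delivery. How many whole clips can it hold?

5566

Per item: 9.800 Mbps × 2580 s = 25,284 Mb = 3,160 MB.
Capacity: 16 TiB = 140,737,488 Mb; 5566.27 items → 5566 complete.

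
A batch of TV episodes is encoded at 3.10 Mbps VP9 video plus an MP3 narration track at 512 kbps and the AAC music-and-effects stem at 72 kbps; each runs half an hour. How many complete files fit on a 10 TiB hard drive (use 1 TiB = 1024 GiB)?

30 min = 1800 s
Audio total: 512 + 72 = 584 kbps = 0.584 Mbps.
Total bitrate: 3.684 Mbps.
Per item: 3.684 Mbps × 1800 s = 6,631 Mb = 828.9 MB.
Capacity: 10 TiB = 87,960,930 Mb; 13264.71 items → 13264 complete.

13264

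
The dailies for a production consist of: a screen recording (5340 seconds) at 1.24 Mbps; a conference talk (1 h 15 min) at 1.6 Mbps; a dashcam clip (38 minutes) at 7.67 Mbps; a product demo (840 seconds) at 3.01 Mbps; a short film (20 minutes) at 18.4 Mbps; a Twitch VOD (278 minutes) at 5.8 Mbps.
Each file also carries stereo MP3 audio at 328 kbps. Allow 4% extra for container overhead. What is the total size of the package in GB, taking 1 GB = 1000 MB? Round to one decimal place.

21.2 GB

Audio: 328 kbps = 0.328 Mbps.
screen recording: 1.568 Mbps × 5340 s × 1.04 = 8708.0 Mb
conference talk: 1.928 Mbps × 4500 s × 1.04 = 9023.0 Mb
dashcam clip: 7.998 Mbps × 2280 s × 1.04 = 18964.9 Mb
product demo: 3.338 Mbps × 840 s × 1.04 = 2916.1 Mb
short film: 18.728 Mbps × 1200 s × 1.04 = 23372.5 Mb
Twitch VOD: 6.128 Mbps × 16680 s × 1.04 = 106303.6 Mb
Total: 169288.2 Mb = 21161.0 MB.
= 21.16 GB.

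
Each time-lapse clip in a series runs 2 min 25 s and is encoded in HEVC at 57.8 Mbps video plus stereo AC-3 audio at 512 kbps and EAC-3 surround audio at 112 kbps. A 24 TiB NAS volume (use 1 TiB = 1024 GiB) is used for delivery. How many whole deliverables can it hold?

2 min 25 s = 145 s
Audio total: 512 + 112 = 624 kbps = 0.624 Mbps.
Total bitrate: 58.424 Mbps.
Per item: 58.424 Mbps × 145 s = 8,471 Mb = 1,059 MB.
Capacity: 24 TiB = 211,106,233 Mb; 24919.64 items → 24919 complete.

24919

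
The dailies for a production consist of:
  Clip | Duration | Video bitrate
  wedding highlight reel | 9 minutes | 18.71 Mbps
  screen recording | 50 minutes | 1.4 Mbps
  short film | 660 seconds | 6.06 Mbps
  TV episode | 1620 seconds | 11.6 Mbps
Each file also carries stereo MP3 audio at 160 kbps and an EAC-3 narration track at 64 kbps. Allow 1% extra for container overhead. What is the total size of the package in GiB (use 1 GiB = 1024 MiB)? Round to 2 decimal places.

Audio total: 160 + 64 = 224 kbps = 0.224 Mbps.
wedding highlight reel: 18.934 Mbps × 540 s × 1.01 = 10326.6 Mb
screen recording: 1.624 Mbps × 3000 s × 1.01 = 4920.7 Mb
short film: 6.284 Mbps × 660 s × 1.01 = 4188.9 Mb
TV episode: 11.824 Mbps × 1620 s × 1.01 = 19346.4 Mb
Total: 38782.7 Mb = 4847.8 MB.
= 4.515 GiB.

4.51 GiB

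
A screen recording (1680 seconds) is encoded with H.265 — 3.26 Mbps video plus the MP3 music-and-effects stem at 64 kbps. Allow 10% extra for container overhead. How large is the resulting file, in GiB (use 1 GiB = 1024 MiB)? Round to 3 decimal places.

0.715 GiB

Audio: 64 kbps = 0.064 Mbps.
Total bitrate: 3.26 + 0.064 = 3.324 Mbps.
Stream data: 3.324 Mbps × 1680 s = 5584.3 Mb.
With 10% container overhead: ×1.10.
6,143 Mb = 767,844,000 bytes ÷ 1,073,741,824 = 0.7151 GiB.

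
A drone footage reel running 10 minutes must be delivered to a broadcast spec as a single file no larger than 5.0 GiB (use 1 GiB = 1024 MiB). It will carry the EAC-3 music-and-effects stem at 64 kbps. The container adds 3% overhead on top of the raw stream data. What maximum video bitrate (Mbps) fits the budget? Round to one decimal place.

69.4 Mbps

Budget: 5.0 GiB = 42949.7 Mb.
Stream payload after overhead: 42949.7 / 1.03 = 41698.7 Mb.
10 min = 600 s
Total bitrate budget: 41698.7 Mb / 600 s = 69.498 Mbps.
Audio: 64 kbps = 0.064 Mbps.
Video: 69.498 − 0.064 = 69.434 Mbps.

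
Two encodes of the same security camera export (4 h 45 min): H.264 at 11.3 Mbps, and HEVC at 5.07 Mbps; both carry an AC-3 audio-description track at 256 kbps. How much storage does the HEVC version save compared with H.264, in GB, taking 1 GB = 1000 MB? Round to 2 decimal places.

13.32 GB

4 h 45 min = 285 min = 17100 s
Audio: 256 kbps = 0.256 Mbps.
H.264: 11.556 Mbps × 17100 s = 197607.6 Mb = 24.701 GB.
HEVC: 5.326 Mbps × 17100 s = 91074.6 Mb = 11.384 GB.
Saving: 24.701 − 11.384 = 13.317 GB.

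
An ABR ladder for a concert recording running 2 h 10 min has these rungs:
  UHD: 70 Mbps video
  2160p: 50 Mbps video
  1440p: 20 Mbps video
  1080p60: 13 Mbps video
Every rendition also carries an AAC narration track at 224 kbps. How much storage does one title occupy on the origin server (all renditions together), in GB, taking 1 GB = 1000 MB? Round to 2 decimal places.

2 h 10 min = 130 min = 7800 s
Audio: 224 kbps = 0.224 Mbps.
Sum of rendition bitrates: (70+0.224) + (50+0.224) + (20+0.224) + (13+0.224) = 153.896 Mbps.
× 7800 s = 1,200,389 Mb = 150,049 MB = 150.0 GB.

150.05 GB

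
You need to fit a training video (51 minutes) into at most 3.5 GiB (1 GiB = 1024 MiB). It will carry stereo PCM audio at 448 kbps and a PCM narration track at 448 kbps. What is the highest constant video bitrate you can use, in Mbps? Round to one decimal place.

Budget: 3.5 GiB = 30064.8 Mb.
51 min = 3060 s
Total bitrate budget: 30064.8 Mb / 3060 s = 9.825 Mbps.
Audio total: 448 + 448 = 896 kbps = 0.896 Mbps.
Video: 9.825 − 0.896 = 8.929 Mbps.

8.9 Mbps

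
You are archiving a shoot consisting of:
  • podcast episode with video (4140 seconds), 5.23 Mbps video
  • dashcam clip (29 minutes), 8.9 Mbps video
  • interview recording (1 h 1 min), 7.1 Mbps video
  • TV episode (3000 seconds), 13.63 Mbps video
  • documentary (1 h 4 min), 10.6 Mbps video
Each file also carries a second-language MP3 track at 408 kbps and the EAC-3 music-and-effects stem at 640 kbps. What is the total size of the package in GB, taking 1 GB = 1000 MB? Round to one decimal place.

Audio total: 408 + 640 = 1048 kbps = 1.048 Mbps.
podcast episode with video: 6.278 Mbps × 4140 s = 25990.9 Mb
dashcam clip: 9.948 Mbps × 1740 s = 17309.5 Mb
interview recording: 8.148 Mbps × 3660 s = 29821.7 Mb
TV episode: 14.678 Mbps × 3000 s = 44034.0 Mb
documentary: 11.648 Mbps × 3840 s = 44728.3 Mb
Total: 161884.4 Mb = 20235.6 MB.
= 20.24 GB.

20.2 GB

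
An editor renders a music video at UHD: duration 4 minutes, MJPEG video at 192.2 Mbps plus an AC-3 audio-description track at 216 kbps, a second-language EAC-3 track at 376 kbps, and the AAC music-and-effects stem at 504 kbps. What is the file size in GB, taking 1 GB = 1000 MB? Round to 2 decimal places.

5.80 GB

4 min = 240 s
Audio total: 216 + 376 + 504 = 1096 kbps = 1.096 Mbps.
Total bitrate: 192.2 + 1.096 = 193.296 Mbps.
Stream data: 193.296 Mbps × 240 s = 46391.0 Mb.
46,391 Mb ÷ 8 = 5,799 MB → 5.799 GB.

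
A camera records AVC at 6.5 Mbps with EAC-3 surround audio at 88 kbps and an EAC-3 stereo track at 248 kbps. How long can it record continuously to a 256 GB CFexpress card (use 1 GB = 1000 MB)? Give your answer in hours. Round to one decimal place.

83.2 hours

Audio total: 88 + 248 = 336 kbps = 0.336 Mbps.
Total bitrate: 6.5 + 0.336 = 6.836 Mbps.
Capacity: 256 GB = 2,048,000 Mb.
Recording time: 2,048,000 / 6.836 = 299,590 s ≈ 83.2 hours.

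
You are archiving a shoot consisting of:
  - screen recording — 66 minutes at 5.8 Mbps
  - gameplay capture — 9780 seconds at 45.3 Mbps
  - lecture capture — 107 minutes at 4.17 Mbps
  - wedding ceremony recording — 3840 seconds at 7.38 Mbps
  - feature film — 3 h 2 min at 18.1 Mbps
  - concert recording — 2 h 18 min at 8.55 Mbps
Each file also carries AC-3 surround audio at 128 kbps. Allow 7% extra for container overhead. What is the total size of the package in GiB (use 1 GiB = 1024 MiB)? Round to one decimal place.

Audio: 128 kbps = 0.128 Mbps.
screen recording: 5.928 Mbps × 3960 s × 1.07 = 25118.1 Mb
gameplay capture: 45.428 Mbps × 9780 s × 1.07 = 475385.8 Mb
lecture capture: 4.298 Mbps × 6420 s × 1.07 = 29524.7 Mb
wedding ceremony recording: 7.508 Mbps × 3840 s × 1.07 = 30848.9 Mb
feature film: 18.228 Mbps × 10920 s × 1.07 = 212983.2 Mb
concert recording: 8.678 Mbps × 8280 s × 1.07 = 76883.6 Mb
Total: 850744.4 Mb = 106343.0 MB.
= 99.04 GiB.

99.0 GiB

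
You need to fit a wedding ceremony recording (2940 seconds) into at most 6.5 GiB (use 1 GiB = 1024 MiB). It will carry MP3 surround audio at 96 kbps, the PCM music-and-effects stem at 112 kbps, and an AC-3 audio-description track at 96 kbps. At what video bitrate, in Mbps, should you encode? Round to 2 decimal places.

Budget: 6.5 GiB = 55834.6 Mb.
Total bitrate budget: 55834.6 Mb / 2940 s = 18.991 Mbps.
Audio total: 96 + 112 + 96 = 304 kbps = 0.304 Mbps.
Video: 18.991 − 0.304 = 18.687 Mbps.

18.69 Mbps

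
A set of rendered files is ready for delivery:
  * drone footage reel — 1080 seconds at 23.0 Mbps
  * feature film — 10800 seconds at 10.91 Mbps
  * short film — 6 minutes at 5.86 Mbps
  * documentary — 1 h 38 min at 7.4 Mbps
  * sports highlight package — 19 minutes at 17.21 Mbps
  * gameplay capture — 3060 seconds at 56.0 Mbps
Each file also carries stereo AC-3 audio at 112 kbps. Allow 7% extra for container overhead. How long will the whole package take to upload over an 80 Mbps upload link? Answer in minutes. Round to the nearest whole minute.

Audio: 112 kbps = 0.112 Mbps.
drone footage reel: 23.112 Mbps × 1080 s × 1.07 = 26708.2 Mb
feature film: 11.022 Mbps × 10800 s × 1.07 = 127370.2 Mb
short film: 5.972 Mbps × 360 s × 1.07 = 2300.4 Mb
documentary: 7.512 Mbps × 5880 s × 1.07 = 47262.5 Mb
sports highlight package: 17.322 Mbps × 1140 s × 1.07 = 21129.4 Mb
gameplay capture: 56.112 Mbps × 3060 s × 1.07 = 183721.9 Mb
Total: 408492.7 Mb = 51061.6 MB.
At 80 Mbps: 408492.7 / 80 = 5106 s ≈ 85.1 minutes.

85 minutes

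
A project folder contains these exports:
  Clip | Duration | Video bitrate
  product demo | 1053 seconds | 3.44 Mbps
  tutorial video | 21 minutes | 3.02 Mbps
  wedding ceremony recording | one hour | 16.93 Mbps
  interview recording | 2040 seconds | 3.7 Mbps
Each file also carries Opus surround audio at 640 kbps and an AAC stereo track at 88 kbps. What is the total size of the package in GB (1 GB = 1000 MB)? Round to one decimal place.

10.2 GB

Audio total: 640 + 88 = 728 kbps = 0.728 Mbps.
product demo: 4.168 Mbps × 1053 s = 4388.9 Mb
tutorial video: 3.748 Mbps × 1260 s = 4722.5 Mb
wedding ceremony recording: 17.658 Mbps × 3600 s = 63568.8 Mb
interview recording: 4.428 Mbps × 2040 s = 9033.1 Mb
Total: 81713.3 Mb = 10214.2 MB.
= 10.21 GB.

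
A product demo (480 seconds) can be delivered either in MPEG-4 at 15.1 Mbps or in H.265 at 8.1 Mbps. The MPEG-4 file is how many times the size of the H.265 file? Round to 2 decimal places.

1.86

MPEG-4: 15.100 Mbps × 480 s = 7248.0 Mb = 0.906 GB.
H.265: 8.100 Mbps × 480 s = 3888.0 Mb = 0.486 GB.
Ratio: 0.906 / 0.486 = 1.864.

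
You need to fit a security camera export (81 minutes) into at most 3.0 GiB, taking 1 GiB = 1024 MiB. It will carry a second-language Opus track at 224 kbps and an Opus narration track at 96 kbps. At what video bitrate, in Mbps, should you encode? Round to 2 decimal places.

Budget: 3.0 GiB = 25769.8 Mb.
81 min = 4860 s
Total bitrate budget: 25769.8 Mb / 4860 s = 5.302 Mbps.
Audio total: 224 + 96 = 320 kbps = 0.320 Mbps.
Video: 5.302 − 0.320 = 4.982 Mbps.

4.98 Mbps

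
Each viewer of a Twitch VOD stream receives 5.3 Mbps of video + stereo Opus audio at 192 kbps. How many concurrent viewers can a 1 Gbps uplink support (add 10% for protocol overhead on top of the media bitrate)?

Audio: 192 kbps = 0.192 Mbps.
Per-viewer media rate: 5.492 Mbps.
On the wire with 10% overhead: 6.041 Mbps.
1 Gbps = 1,000 Mbps; 1,000 / 6.041 = 165.53 → 165 viewers.

165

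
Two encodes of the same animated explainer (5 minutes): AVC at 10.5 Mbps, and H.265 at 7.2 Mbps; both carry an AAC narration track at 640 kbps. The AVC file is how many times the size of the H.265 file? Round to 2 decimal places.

1.42

5 min = 300 s
Audio: 640 kbps = 0.640 Mbps.
AVC: 11.140 Mbps × 300 s = 3342.0 Mb = 398.397 MiB.
H.265: 7.840 Mbps × 300 s = 2352.0 Mb = 280.380 MiB.
Ratio: 398.397 / 280.380 = 1.421.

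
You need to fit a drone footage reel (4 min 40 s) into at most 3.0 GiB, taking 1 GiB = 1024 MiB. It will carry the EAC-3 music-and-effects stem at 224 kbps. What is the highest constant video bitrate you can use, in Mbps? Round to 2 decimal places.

91.81 Mbps

Budget: 3.0 GiB = 25769.8 Mb.
4 min 40 s = 280 s
Total bitrate budget: 25769.8 Mb / 280 s = 92.035 Mbps.
Audio: 224 kbps = 0.224 Mbps.
Video: 92.035 − 0.224 = 91.811 Mbps.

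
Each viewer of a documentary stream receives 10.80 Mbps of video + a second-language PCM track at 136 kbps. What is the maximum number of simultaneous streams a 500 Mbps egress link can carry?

Audio: 136 kbps = 0.136 Mbps.
Per-viewer media rate: 10.936 Mbps.
500 Mbps = 500.0 Mbps; 500.0 / 10.936 = 45.72 → 45 viewers.

45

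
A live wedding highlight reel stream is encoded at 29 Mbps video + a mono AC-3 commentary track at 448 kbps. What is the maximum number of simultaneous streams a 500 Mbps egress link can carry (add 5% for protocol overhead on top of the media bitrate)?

Audio: 448 kbps = 0.448 Mbps.
Per-viewer media rate: 29.448 Mbps.
On the wire with 5% overhead: 30.920 Mbps.
500 Mbps = 500.0 Mbps; 500.0 / 30.920 = 16.17 → 16 viewers.

16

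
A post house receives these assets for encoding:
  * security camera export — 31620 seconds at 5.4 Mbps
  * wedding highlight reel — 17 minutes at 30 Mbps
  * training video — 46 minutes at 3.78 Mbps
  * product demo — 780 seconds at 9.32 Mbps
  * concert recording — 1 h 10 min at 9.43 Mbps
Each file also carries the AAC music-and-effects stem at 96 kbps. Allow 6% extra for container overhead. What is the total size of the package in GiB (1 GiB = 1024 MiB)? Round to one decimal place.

Audio: 96 kbps = 0.096 Mbps.
security camera export: 5.496 Mbps × 31620 s × 1.06 = 184210.5 Mb
wedding highlight reel: 30.096 Mbps × 1020 s × 1.06 = 32539.8 Mb
training video: 3.876 Mbps × 2760 s × 1.06 = 11339.6 Mb
product demo: 9.416 Mbps × 780 s × 1.06 = 7785.1 Mb
concert recording: 9.526 Mbps × 4200 s × 1.06 = 42409.8 Mb
Total: 278284.9 Mb = 34785.6 MB.
= 32.40 GiB.

32.4 GiB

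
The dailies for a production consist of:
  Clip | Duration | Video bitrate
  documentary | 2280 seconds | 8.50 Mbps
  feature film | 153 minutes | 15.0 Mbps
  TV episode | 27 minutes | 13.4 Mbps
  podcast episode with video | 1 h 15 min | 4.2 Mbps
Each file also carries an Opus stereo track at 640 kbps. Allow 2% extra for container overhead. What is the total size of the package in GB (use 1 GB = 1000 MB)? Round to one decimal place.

Audio: 640 kbps = 0.640 Mbps.
documentary: 9.140 Mbps × 2280 s × 1.02 = 21256.0 Mb
feature film: 15.640 Mbps × 9180 s × 1.02 = 146446.7 Mb
TV episode: 14.040 Mbps × 1620 s × 1.02 = 23199.7 Mb
podcast episode with video: 4.840 Mbps × 4500 s × 1.02 = 22215.6 Mb
Total: 213118.0 Mb = 26639.7 MB.
= 26.64 GB.

26.6 GB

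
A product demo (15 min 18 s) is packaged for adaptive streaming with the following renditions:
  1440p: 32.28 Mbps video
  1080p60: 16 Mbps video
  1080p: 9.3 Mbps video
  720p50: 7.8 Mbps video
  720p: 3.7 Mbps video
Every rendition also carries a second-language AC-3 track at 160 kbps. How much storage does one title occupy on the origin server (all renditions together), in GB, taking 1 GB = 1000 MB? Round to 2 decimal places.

8.02 GB

15 min 18 s = 918 s
Audio: 160 kbps = 0.160 Mbps.
Sum of rendition bitrates: (32.28+0.160) + (16+0.160) + (9.3+0.160) + (7.8+0.160) + (3.7+0.160) = 69.880 Mbps.
× 918 s = 64,150 Mb = 8,019 MB = 8.019 GB.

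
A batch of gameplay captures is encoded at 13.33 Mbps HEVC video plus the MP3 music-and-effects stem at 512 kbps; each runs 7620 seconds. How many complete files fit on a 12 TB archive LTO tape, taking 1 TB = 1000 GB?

910

Audio: 512 kbps = 0.512 Mbps.
Total bitrate: 13.842 Mbps.
Per item: 13.842 Mbps × 7620 s = 105,476 Mb = 13,185 MB.
Capacity: 12 TB = 96,000,000 Mb; 910.16 items → 910 complete.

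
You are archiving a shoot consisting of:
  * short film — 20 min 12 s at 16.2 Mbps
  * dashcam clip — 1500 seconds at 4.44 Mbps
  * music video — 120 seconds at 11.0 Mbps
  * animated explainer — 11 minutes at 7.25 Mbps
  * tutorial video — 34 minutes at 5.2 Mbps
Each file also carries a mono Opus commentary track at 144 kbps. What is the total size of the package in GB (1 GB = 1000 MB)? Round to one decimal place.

5.5 GB

Audio: 144 kbps = 0.144 Mbps.
short film: 16.344 Mbps × 1212 s = 19808.9 Mb
dashcam clip: 4.584 Mbps × 1500 s = 6876.0 Mb
music video: 11.144 Mbps × 120 s = 1337.3 Mb
animated explainer: 7.394 Mbps × 660 s = 4880.0 Mb
tutorial video: 5.344 Mbps × 2040 s = 10901.8 Mb
Total: 43804.0 Mb = 5475.5 MB.
= 5.476 GB.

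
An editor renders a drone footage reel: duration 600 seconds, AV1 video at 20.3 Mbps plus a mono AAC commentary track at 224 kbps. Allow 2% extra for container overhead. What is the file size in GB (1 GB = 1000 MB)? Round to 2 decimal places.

1.57 GB

Audio: 224 kbps = 0.224 Mbps.
Total bitrate: 20.3 + 0.224 = 20.524 Mbps.
Stream data: 20.524 Mbps × 600 s = 12314.4 Mb.
With 2% container overhead: ×1.02.
12,561 Mb ÷ 8 = 1,570 MB → 1.570 GB.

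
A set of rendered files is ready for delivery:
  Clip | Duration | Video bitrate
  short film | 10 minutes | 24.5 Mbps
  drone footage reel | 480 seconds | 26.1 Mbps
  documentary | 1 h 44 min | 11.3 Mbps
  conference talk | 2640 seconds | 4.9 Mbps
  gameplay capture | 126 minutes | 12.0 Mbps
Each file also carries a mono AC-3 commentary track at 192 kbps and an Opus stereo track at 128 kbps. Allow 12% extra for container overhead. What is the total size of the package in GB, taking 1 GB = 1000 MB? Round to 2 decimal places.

Audio total: 192 + 128 = 320 kbps = 0.320 Mbps.
short film: 24.820 Mbps × 600 s × 1.12 = 16679.0 Mb
drone footage reel: 26.420 Mbps × 480 s × 1.12 = 14203.4 Mb
documentary: 11.620 Mbps × 6240 s × 1.12 = 81209.9 Mb
conference talk: 5.220 Mbps × 2640 s × 1.12 = 15434.5 Mb
gameplay capture: 12.320 Mbps × 7560 s × 1.12 = 104315.9 Mb
Total: 231842.7 Mb = 28980.3 MB.
= 28.98 GB.

28.98 GB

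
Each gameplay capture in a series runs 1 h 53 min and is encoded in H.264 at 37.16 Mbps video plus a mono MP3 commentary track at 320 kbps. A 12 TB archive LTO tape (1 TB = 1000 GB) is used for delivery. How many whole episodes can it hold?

1 h 53 min = 113 min = 6780 s
Audio: 320 kbps = 0.320 Mbps.
Total bitrate: 37.480 Mbps.
Per item: 37.480 Mbps × 6780 s = 254,114 Mb = 31,764 MB.
Capacity: 12 TB = 96,000,000 Mb; 377.78 items → 377 complete.

377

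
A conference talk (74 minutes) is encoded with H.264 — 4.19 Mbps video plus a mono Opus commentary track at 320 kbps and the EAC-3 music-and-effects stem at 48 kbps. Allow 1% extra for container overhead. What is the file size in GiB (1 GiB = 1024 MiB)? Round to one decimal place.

2.4 GiB

74 min = 4440 s
Audio total: 320 + 48 = 368 kbps = 0.368 Mbps.
Total bitrate: 4.19 + 0.368 = 4.558 Mbps.
Stream data: 4.558 Mbps × 4440 s = 20237.5 Mb.
With 1% container overhead: ×1.01.
20,440 Mb = 2,554,986,900 bytes ÷ 1,073,741,824 = 2.380 GiB.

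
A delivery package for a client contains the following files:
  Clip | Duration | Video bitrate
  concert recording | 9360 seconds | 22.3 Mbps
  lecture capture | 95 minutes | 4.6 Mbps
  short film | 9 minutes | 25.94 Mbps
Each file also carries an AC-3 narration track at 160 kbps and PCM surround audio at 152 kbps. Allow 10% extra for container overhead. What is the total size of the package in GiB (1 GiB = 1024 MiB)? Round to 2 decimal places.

Audio total: 160 + 152 = 312 kbps = 0.312 Mbps.
concert recording: 22.612 Mbps × 9360 s × 1.10 = 232813.2 Mb
lecture capture: 4.912 Mbps × 5700 s × 1.10 = 30798.2 Mb
short film: 26.252 Mbps × 540 s × 1.10 = 15593.7 Mb
Total: 279205.1 Mb = 34900.6 MB.
= 32.50 GiB.

32.50 GiB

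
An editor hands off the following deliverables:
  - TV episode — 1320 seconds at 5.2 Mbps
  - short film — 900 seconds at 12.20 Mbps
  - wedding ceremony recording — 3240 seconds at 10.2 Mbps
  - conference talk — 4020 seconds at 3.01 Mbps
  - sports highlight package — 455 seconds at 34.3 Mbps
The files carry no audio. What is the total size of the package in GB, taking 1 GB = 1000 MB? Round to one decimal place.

9.8 GB

TV episode: 5.200 Mbps × 1320 s = 6864.0 Mb
short film: 12.200 Mbps × 900 s = 10980.0 Mb
wedding ceremony recording: 10.200 Mbps × 3240 s = 33048.0 Mb
conference talk: 3.010 Mbps × 4020 s = 12100.2 Mb
sports highlight package: 34.300 Mbps × 455 s = 15606.5 Mb
Total: 78598.7 Mb = 9824.8 MB.
= 9.825 GB.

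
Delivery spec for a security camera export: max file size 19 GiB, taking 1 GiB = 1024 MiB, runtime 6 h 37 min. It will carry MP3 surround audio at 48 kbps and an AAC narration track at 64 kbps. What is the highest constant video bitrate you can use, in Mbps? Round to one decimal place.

6.7 Mbps

Budget: 19 GiB = 163208.8 Mb.
6 h 37 min = 397 min = 23820 s
Total bitrate budget: 163208.8 Mb / 23820 s = 6.852 Mbps.
Audio total: 48 + 64 = 112 kbps = 0.112 Mbps.
Video: 6.852 − 0.112 = 6.740 Mbps.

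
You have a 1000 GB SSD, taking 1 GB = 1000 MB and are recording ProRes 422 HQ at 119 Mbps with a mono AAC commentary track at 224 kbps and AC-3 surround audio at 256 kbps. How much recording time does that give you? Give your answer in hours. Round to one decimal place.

18.6 hours

Audio total: 224 + 256 = 480 kbps = 0.480 Mbps.
Total bitrate: 119 + 0.480 = 119.480 Mbps.
Capacity: 1000 GB = 8,000,000 Mb.
Recording time: 8,000,000 / 119.480 = 66,957 s ≈ 18.6 hours.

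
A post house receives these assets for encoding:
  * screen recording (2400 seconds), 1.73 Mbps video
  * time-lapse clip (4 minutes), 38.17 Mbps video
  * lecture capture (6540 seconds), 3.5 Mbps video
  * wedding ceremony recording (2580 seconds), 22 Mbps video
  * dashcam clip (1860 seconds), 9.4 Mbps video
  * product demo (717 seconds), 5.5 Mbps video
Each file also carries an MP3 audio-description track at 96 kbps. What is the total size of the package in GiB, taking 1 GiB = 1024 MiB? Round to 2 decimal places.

Audio: 96 kbps = 0.096 Mbps.
screen recording: 1.826 Mbps × 2400 s = 4382.4 Mb
time-lapse clip: 38.266 Mbps × 240 s = 9183.8 Mb
lecture capture: 3.596 Mbps × 6540 s = 23517.8 Mb
wedding ceremony recording: 22.096 Mbps × 2580 s = 57007.7 Mb
dashcam clip: 9.496 Mbps × 1860 s = 17662.6 Mb
product demo: 5.596 Mbps × 717 s = 4012.3 Mb
Total: 115766.7 Mb = 14470.8 MB.
= 13.48 GiB.

13.48 GiB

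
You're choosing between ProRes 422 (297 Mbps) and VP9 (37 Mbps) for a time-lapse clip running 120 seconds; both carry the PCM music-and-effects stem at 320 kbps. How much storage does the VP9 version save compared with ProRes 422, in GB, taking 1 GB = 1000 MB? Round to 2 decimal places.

3.90 GB

Audio: 320 kbps = 0.320 Mbps.
ProRes 422: 297.320 Mbps × 120 s = 35678.4 Mb = 4.460 GB.
VP9: 37.320 Mbps × 120 s = 4478.4 Mb = 0.560 GB.
Saving: 4.460 − 0.560 = 3.900 GB.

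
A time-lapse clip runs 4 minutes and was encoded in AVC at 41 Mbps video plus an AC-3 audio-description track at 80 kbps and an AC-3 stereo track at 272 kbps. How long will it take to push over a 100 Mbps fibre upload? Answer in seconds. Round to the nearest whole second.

99 seconds

4 min = 240 s
Audio total: 80 + 272 = 352 kbps = 0.352 Mbps.
Total bitrate: 41.352 Mbps.
File: 41.352 Mbps × 240 s = 9924.5 Mb.
At 100 Mbps: 9924.5 / 100 = 99.2 s ≈ 99.2 seconds.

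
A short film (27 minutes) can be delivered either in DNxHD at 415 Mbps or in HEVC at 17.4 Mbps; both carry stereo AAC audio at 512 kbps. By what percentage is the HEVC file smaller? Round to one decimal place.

95.7%

27 min = 1620 s
Audio: 512 kbps = 0.512 Mbps.
DNxHD: 415.512 Mbps × 1620 s = 673129.4 Mb = 84.141 GB.
HEVC: 17.912 Mbps × 1620 s = 29017.4 Mb = 3.627 GB.
Reduction: (1 − 3.627/84.141) × 100 = 95.69%.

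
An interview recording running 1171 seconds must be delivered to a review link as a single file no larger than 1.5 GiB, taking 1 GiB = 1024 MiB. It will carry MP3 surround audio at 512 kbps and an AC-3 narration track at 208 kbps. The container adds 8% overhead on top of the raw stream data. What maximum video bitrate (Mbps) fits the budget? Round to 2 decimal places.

9.47 Mbps

Budget: 1.5 GiB = 12884.9 Mb.
Stream payload after overhead: 12884.9 / 1.08 = 11930.5 Mb.
Total bitrate budget: 11930.5 Mb / 1171 s = 10.188 Mbps.
Audio total: 512 + 208 = 720 kbps = 0.720 Mbps.
Video: 10.188 − 0.720 = 9.468 Mbps.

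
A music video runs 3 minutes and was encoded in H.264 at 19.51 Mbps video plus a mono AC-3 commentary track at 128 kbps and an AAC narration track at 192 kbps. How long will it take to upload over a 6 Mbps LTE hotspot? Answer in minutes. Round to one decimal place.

3 min = 180 s
Audio total: 128 + 192 = 320 kbps = 0.320 Mbps.
Total bitrate: 19.830 Mbps.
File: 19.830 Mbps × 180 s = 3569.4 Mb.
At 6 Mbps: 3569.4 / 6 = 594.9 s ≈ 9.91 minutes.

9.9 minutes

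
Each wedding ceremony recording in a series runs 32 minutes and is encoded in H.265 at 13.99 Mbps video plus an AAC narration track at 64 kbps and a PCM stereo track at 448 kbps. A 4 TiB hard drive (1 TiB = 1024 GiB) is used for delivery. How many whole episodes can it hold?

32 min = 1920 s
Audio total: 64 + 448 = 512 kbps = 0.512 Mbps.
Total bitrate: 14.502 Mbps.
Per item: 14.502 Mbps × 1920 s = 27,844 Mb = 3,480 MB.
Capacity: 4 TiB = 35,184,372 Mb; 1263.63 items → 1263 complete.

1263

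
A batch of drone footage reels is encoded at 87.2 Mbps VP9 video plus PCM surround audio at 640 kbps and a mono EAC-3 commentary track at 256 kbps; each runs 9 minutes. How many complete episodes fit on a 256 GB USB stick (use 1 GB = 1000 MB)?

9 min = 540 s
Audio total: 640 + 256 = 896 kbps = 0.896 Mbps.
Total bitrate: 88.096 Mbps.
Per item: 88.096 Mbps × 540 s = 47,572 Mb = 5,946 MB.
Capacity: 256 GB = 2,048,000 Mb; 43.05 items → 43 complete.

43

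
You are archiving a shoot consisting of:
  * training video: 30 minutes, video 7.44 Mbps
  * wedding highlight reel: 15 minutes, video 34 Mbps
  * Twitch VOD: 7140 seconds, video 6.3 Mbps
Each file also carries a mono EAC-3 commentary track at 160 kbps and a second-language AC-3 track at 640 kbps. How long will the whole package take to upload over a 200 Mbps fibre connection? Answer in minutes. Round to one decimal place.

8.1 minutes

Audio total: 160 + 640 = 800 kbps = 0.800 Mbps.
training video: 8.240 Mbps × 1800 s = 14832.0 Mb
wedding highlight reel: 34.800 Mbps × 900 s = 31320.0 Mb
Twitch VOD: 7.100 Mbps × 7140 s = 50694.0 Mb
Total: 96846.0 Mb = 12105.8 MB.
At 200 Mbps: 96846.0 / 200 = 484 s ≈ 8.07 minutes.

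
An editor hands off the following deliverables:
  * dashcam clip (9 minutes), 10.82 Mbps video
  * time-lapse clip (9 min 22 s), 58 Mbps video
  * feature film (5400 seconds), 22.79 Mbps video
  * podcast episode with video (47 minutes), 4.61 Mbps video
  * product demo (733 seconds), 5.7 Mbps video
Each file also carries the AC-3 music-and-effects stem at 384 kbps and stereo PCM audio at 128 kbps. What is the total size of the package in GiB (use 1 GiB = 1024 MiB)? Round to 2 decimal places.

21.40 GiB

Audio total: 384 + 128 = 512 kbps = 0.512 Mbps.
dashcam clip: 11.332 Mbps × 540 s = 6119.3 Mb
time-lapse clip: 58.512 Mbps × 562 s = 32883.7 Mb
feature film: 23.302 Mbps × 5400 s = 125830.8 Mb
podcast episode with video: 5.122 Mbps × 2820 s = 14444.0 Mb
product demo: 6.212 Mbps × 733 s = 4553.4 Mb
Total: 183831.3 Mb = 22978.9 MB.
= 21.40 GiB.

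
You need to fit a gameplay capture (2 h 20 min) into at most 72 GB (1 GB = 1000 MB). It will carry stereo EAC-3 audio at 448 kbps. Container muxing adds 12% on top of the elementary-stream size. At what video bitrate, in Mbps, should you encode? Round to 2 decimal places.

Budget: 72 GB = 576000.0 Mb.
Stream payload after overhead: 576000.0 / 1.12 = 514285.7 Mb.
2 h 20 min = 140 min = 8400 s
Total bitrate budget: 514285.7 Mb / 8400 s = 61.224 Mbps.
Audio: 448 kbps = 0.448 Mbps.
Video: 61.224 − 0.448 = 60.776 Mbps.

60.78 Mbps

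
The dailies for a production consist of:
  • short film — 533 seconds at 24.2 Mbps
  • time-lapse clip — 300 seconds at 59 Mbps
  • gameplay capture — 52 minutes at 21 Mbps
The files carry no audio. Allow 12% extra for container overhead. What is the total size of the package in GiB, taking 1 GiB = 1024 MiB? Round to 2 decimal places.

12.53 GiB

short film: 24.200 Mbps × 533 s × 1.12 = 14446.4 Mb
time-lapse clip: 59.000 Mbps × 300 s × 1.12 = 19824.0 Mb
gameplay capture: 21.000 Mbps × 3120 s × 1.12 = 73382.4 Mb
Total: 107652.8 Mb = 13456.6 MB.
= 12.53 GiB.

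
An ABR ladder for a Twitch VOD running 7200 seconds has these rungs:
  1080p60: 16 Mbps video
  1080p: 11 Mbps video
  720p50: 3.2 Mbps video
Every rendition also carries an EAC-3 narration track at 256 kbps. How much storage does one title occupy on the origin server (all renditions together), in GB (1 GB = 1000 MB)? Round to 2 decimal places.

Audio: 256 kbps = 0.256 Mbps.
Sum of rendition bitrates: (16+0.256) + (11+0.256) + (3.2+0.256) = 30.968 Mbps.
× 7200 s = 222,970 Mb = 27,871 MB = 27.87 GB.

27.87 GB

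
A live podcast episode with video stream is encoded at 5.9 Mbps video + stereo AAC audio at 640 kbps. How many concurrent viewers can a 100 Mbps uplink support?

15

Audio: 640 kbps = 0.640 Mbps.
Per-viewer media rate: 6.540 Mbps.
100 Mbps = 100.0 Mbps; 100.0 / 6.540 = 15.29 → 15 viewers.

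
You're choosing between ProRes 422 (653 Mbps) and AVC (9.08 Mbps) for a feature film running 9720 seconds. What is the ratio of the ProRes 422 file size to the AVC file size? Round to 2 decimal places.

ProRes 422: 653.000 Mbps × 9720 s = 6347160.0 Mb = 793.395 GB.
AVC: 9.080 Mbps × 9720 s = 88257.6 Mb = 11.032 GB.
Ratio: 793.395 / 11.032 = 71.916.

71.92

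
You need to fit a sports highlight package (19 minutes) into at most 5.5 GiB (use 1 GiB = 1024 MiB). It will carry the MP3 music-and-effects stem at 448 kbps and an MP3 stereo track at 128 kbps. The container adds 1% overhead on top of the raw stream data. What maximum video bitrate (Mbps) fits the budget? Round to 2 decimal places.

Budget: 5.5 GiB = 47244.6 Mb.
Stream payload after overhead: 47244.6 / 1.01 = 46776.9 Mb.
19 min = 1140 s
Total bitrate budget: 46776.9 Mb / 1140 s = 41.032 Mbps.
Audio total: 448 + 128 = 576 kbps = 0.576 Mbps.
Video: 41.032 − 0.576 = 40.456 Mbps.

40.46 Mbps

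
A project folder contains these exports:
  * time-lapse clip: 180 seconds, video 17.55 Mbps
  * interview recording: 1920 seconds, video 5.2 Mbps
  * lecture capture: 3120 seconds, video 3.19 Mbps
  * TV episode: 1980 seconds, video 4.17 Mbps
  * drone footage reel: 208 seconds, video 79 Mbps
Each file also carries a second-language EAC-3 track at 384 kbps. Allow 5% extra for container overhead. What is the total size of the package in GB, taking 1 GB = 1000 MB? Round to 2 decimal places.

6.65 GB

Audio: 384 kbps = 0.384 Mbps.
time-lapse clip: 17.934 Mbps × 180 s × 1.05 = 3389.5 Mb
interview recording: 5.584 Mbps × 1920 s × 1.05 = 11257.3 Mb
lecture capture: 3.574 Mbps × 3120 s × 1.05 = 11708.4 Mb
TV episode: 4.554 Mbps × 1980 s × 1.05 = 9467.8 Mb
drone footage reel: 79.384 Mbps × 208 s × 1.05 = 17337.5 Mb
Total: 53160.5 Mb = 6645.1 MB.
= 6.645 GB.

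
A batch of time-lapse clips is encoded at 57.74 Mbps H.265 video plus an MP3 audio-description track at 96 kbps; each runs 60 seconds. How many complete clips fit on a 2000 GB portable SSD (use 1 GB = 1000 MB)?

Audio: 96 kbps = 0.096 Mbps.
Total bitrate: 57.836 Mbps.
Per item: 57.836 Mbps × 60 s = 3,470 Mb = 433.8 MB.
Capacity: 2000 GB = 16,000,000 Mb; 4610.74 items → 4610 complete.

4610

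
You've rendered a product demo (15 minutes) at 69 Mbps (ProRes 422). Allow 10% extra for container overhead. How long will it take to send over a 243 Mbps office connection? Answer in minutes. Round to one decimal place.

4.7 minutes

15 min = 900 s
File: 69.000 Mbps × 900 s = 62100.0 Mb.
With 10% container overhead: ×1.10. → 68310.0 Mb.
At 243 Mbps: 68310.0 / 243 = 281.1 s ≈ 4.69 minutes.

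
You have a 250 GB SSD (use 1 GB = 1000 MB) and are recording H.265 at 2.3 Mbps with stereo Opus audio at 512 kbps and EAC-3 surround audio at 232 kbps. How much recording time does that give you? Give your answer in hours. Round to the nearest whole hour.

Audio total: 512 + 232 = 744 kbps = 0.744 Mbps.
Total bitrate: 2.3 + 0.744 = 3.044 Mbps.
Capacity: 250 GB = 2,000,000 Mb.
Recording time: 2,000,000 / 3.044 = 657,030 s ≈ 183 hours.

183 hours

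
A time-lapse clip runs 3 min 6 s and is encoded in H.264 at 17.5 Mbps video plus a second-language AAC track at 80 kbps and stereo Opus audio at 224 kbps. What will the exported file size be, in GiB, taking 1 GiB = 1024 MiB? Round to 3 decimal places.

3 min 6 s = 186 s
Audio total: 80 + 224 = 304 kbps = 0.304 Mbps.
Total bitrate: 17.5 + 0.304 = 17.804 Mbps.
Stream data: 17.804 Mbps × 186 s = 3311.5 Mb.
3,312 Mb = 413,943,000 bytes ÷ 1,073,741,824 = 0.3855 GiB.

0.386 GiB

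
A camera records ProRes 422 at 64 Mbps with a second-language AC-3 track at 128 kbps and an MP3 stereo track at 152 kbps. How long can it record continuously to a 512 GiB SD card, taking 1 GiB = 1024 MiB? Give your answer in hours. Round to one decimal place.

19.0 hours

Audio total: 128 + 152 = 280 kbps = 0.280 Mbps.
Total bitrate: 64 + 0.280 = 64.280 Mbps.
Capacity: 512 GiB = 4,398,047 Mb.
Recording time: 4,398,047 / 64.280 = 68,420 s ≈ 19.0 hours.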